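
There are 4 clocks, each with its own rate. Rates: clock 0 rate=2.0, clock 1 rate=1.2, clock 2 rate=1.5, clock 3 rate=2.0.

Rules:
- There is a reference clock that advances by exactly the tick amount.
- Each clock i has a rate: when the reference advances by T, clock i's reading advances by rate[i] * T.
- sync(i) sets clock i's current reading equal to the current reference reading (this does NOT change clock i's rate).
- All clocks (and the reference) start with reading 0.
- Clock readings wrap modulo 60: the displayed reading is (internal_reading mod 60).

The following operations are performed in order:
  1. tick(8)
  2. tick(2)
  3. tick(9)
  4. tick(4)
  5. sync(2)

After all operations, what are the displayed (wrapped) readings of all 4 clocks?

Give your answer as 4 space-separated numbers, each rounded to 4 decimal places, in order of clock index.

Answer: 46.0000 27.6000 23.0000 46.0000

Derivation:
After op 1 tick(8): ref=8.0000 raw=[16.0000 9.6000 12.0000 16.0000]
After op 2 tick(2): ref=10.0000 raw=[20.0000 12.0000 15.0000 20.0000]
After op 3 tick(9): ref=19.0000 raw=[38.0000 22.8000 28.5000 38.0000]
After op 4 tick(4): ref=23.0000 raw=[46.0000 27.6000 34.5000 46.0000]
After op 5 sync(2): ref=23.0000 raw=[46.0000 27.6000 23.0000 46.0000]
Wrap final raw readings (mod 60): 46.0000 mod 60 = 46.0000; 27.6000 mod 60 = 27.6000; 23.0000 mod 60 = 23.0000; 46.0000 mod 60 = 46.0000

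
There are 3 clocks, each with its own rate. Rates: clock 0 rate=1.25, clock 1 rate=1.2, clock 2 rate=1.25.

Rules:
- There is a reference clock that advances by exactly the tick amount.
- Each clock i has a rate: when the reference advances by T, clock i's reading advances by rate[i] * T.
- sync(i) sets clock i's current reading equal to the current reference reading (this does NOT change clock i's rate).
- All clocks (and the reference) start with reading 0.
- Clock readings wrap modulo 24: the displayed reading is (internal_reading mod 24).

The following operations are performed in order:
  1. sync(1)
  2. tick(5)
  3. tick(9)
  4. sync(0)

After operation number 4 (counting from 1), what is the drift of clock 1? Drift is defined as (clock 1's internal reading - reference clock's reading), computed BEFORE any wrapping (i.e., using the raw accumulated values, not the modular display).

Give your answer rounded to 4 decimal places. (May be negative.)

Answer: 2.8000

Derivation:
After op 1 sync(1): ref=0.0000 raw=[0.0000 0.0000 0.0000]
After op 2 tick(5): ref=5.0000 raw=[6.2500 6.0000 6.2500]
After op 3 tick(9): ref=14.0000 raw=[17.5000 16.8000 17.5000]
After op 4 sync(0): ref=14.0000 raw=[14.0000 16.8000 17.5000]
Drift of clock 1 after op 4: 16.8000 - 14.0000 = 2.8000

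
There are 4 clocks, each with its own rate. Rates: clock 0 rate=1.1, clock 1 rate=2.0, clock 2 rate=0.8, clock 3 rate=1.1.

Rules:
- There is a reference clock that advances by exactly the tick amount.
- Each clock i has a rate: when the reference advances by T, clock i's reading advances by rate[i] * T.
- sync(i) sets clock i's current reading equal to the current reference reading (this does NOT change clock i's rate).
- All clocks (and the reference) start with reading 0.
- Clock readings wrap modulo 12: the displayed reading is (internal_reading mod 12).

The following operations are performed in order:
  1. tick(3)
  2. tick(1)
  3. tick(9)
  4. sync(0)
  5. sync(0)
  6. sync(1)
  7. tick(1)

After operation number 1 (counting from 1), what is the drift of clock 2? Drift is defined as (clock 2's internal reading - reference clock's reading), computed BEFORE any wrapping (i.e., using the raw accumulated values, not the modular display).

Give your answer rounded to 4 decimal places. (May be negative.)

Answer: -0.6000

Derivation:
After op 1 tick(3): ref=3.0000 raw=[3.3000 6.0000 2.4000 3.3000]
Drift of clock 2 after op 1: 2.4000 - 3.0000 = -0.6000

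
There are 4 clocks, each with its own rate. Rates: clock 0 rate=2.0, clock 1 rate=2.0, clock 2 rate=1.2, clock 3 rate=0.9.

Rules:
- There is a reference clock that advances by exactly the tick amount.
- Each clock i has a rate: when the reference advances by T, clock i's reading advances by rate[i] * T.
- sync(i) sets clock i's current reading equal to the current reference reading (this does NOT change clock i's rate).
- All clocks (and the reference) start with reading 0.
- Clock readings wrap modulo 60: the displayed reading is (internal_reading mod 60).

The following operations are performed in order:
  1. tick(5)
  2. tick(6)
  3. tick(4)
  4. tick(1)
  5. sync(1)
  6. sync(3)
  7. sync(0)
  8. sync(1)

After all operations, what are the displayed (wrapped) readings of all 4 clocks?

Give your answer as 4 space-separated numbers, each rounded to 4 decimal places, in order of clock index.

Answer: 16.0000 16.0000 19.2000 16.0000

Derivation:
After op 1 tick(5): ref=5.0000 raw=[10.0000 10.0000 6.0000 4.5000]
After op 2 tick(6): ref=11.0000 raw=[22.0000 22.0000 13.2000 9.9000]
After op 3 tick(4): ref=15.0000 raw=[30.0000 30.0000 18.0000 13.5000]
After op 4 tick(1): ref=16.0000 raw=[32.0000 32.0000 19.2000 14.4000]
After op 5 sync(1): ref=16.0000 raw=[32.0000 16.0000 19.2000 14.4000]
After op 6 sync(3): ref=16.0000 raw=[32.0000 16.0000 19.2000 16.0000]
After op 7 sync(0): ref=16.0000 raw=[16.0000 16.0000 19.2000 16.0000]
After op 8 sync(1): ref=16.0000 raw=[16.0000 16.0000 19.2000 16.0000]
Wrap final raw readings (mod 60): 16.0000 mod 60 = 16.0000; 16.0000 mod 60 = 16.0000; 19.2000 mod 60 = 19.2000; 16.0000 mod 60 = 16.0000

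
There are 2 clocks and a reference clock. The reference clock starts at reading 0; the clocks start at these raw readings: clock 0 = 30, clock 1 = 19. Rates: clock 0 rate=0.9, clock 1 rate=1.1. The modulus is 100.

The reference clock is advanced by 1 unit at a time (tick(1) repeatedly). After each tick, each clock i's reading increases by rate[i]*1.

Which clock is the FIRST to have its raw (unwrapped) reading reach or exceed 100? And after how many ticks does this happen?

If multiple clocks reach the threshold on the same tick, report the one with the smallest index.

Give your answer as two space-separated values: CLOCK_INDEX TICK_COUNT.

Answer: 1 74

Derivation:
clock 0: start=30, rate=0.9, needs 100-30 = 70; ticks = ceil(70/0.9) = ceil(77.7778) = 78; reading at tick 78 = 30 + 0.9*78 = 100.2000
clock 1: start=19, rate=1.1, needs 100-19 = 81; ticks = ceil(81/1.1) = ceil(73.6364) = 74; reading at tick 74 = 19 + 1.1*74 = 100.4000
Minimum tick count = 74; winners = [1]; smallest index = 1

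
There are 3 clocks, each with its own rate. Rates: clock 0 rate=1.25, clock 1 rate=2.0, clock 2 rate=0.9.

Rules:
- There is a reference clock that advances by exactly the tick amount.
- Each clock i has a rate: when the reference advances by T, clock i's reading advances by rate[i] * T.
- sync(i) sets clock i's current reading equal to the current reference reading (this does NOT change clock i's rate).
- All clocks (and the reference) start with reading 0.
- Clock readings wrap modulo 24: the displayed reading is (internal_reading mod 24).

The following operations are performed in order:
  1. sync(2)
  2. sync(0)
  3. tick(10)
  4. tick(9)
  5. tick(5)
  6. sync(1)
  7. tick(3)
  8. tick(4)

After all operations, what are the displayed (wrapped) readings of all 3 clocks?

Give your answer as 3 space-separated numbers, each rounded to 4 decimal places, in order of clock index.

Answer: 14.7500 14.0000 3.9000

Derivation:
After op 1 sync(2): ref=0.0000 raw=[0.0000 0.0000 0.0000]
After op 2 sync(0): ref=0.0000 raw=[0.0000 0.0000 0.0000]
After op 3 tick(10): ref=10.0000 raw=[12.5000 20.0000 9.0000]
After op 4 tick(9): ref=19.0000 raw=[23.7500 38.0000 17.1000]
After op 5 tick(5): ref=24.0000 raw=[30.0000 48.0000 21.6000]
After op 6 sync(1): ref=24.0000 raw=[30.0000 24.0000 21.6000]
After op 7 tick(3): ref=27.0000 raw=[33.7500 30.0000 24.3000]
After op 8 tick(4): ref=31.0000 raw=[38.7500 38.0000 27.9000]
Wrap final raw readings (mod 24): 38.7500 mod 24 = 14.7500; 38.0000 mod 24 = 14.0000; 27.9000 mod 24 = 3.9000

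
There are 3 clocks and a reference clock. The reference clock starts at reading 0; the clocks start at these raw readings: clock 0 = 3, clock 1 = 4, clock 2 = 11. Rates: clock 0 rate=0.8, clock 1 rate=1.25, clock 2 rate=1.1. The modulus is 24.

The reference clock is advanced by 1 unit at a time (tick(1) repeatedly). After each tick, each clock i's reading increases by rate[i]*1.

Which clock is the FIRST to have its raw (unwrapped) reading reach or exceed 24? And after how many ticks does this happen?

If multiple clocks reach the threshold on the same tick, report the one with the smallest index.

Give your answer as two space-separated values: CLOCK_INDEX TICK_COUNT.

clock 0: start=3, rate=0.8, needs 24-3 = 21; ticks = ceil(21/0.8) = ceil(26.2500) = 27; reading at tick 27 = 3 + 0.8*27 = 24.6000
clock 1: start=4, rate=1.25, needs 24-4 = 20; ticks = ceil(20/1.25) = ceil(16.0000) = 16; reading at tick 16 = 4 + 1.25*16 = 24.0000
clock 2: start=11, rate=1.1, needs 24-11 = 13; ticks = ceil(13/1.1) = ceil(11.8182) = 12; reading at tick 12 = 11 + 1.1*12 = 24.2000
Minimum tick count = 12; winners = [2]; smallest index = 2

Answer: 2 12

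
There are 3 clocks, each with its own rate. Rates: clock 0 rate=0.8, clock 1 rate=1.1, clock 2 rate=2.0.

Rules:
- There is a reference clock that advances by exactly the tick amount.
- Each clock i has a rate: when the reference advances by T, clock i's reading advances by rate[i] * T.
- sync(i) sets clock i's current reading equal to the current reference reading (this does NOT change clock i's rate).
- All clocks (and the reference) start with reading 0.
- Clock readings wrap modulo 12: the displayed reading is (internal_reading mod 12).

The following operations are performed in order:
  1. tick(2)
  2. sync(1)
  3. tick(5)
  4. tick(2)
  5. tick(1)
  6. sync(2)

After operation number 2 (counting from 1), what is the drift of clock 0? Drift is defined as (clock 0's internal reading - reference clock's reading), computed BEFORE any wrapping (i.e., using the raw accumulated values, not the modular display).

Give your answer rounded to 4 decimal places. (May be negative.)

Answer: -0.4000

Derivation:
After op 1 tick(2): ref=2.0000 raw=[1.6000 2.2000 4.0000]
After op 2 sync(1): ref=2.0000 raw=[1.6000 2.0000 4.0000]
Drift of clock 0 after op 2: 1.6000 - 2.0000 = -0.4000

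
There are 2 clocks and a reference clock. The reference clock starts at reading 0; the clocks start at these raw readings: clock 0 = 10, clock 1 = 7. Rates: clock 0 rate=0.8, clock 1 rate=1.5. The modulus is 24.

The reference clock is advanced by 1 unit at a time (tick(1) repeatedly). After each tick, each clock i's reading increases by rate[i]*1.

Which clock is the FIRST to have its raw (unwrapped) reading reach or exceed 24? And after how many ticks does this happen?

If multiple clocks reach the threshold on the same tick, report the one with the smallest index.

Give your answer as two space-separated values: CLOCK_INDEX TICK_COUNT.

Answer: 1 12

Derivation:
clock 0: start=10, rate=0.8, needs 24-10 = 14; ticks = ceil(14/0.8) = ceil(17.5000) = 18; reading at tick 18 = 10 + 0.8*18 = 24.4000
clock 1: start=7, rate=1.5, needs 24-7 = 17; ticks = ceil(17/1.5) = ceil(11.3333) = 12; reading at tick 12 = 7 + 1.5*12 = 25.0000
Minimum tick count = 12; winners = [1]; smallest index = 1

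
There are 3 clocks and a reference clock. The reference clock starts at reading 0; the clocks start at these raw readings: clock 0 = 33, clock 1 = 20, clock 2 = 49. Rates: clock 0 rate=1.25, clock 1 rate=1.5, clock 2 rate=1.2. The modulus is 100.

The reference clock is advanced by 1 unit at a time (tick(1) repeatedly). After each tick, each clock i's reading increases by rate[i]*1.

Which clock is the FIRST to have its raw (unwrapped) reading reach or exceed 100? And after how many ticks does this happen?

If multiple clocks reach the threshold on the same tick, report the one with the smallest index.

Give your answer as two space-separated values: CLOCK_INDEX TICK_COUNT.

Answer: 2 43

Derivation:
clock 0: start=33, rate=1.25, needs 100-33 = 67; ticks = ceil(67/1.25) = ceil(53.6000) = 54; reading at tick 54 = 33 + 1.25*54 = 100.5000
clock 1: start=20, rate=1.5, needs 100-20 = 80; ticks = ceil(80/1.5) = ceil(53.3333) = 54; reading at tick 54 = 20 + 1.5*54 = 101.0000
clock 2: start=49, rate=1.2, needs 100-49 = 51; ticks = ceil(51/1.2) = ceil(42.5000) = 43; reading at tick 43 = 49 + 1.2*43 = 100.6000
Minimum tick count = 43; winners = [2]; smallest index = 2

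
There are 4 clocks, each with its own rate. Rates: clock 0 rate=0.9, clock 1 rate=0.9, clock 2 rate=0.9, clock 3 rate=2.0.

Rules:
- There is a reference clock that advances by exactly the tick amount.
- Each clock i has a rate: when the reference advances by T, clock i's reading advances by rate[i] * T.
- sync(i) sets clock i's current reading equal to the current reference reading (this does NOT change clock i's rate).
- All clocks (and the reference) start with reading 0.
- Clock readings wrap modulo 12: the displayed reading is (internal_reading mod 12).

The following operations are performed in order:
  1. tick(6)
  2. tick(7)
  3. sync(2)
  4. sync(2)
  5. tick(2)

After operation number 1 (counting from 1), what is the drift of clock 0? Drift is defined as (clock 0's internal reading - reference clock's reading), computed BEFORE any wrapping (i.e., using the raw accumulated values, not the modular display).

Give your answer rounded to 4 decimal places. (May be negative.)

Answer: -0.6000

Derivation:
After op 1 tick(6): ref=6.0000 raw=[5.4000 5.4000 5.4000 12.0000]
Drift of clock 0 after op 1: 5.4000 - 6.0000 = -0.6000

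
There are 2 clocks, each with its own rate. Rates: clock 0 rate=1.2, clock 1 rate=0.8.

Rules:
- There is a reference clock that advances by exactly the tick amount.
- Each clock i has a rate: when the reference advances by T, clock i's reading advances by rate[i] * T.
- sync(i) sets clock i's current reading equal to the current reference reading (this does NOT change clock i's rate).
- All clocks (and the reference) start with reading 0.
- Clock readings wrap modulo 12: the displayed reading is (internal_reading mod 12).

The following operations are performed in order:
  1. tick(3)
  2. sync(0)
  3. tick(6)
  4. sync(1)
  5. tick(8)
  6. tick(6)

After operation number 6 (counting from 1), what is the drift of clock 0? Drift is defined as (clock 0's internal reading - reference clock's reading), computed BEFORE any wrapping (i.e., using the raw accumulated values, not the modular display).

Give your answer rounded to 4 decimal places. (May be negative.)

Answer: 4.0000

Derivation:
After op 1 tick(3): ref=3.0000 raw=[3.6000 2.4000]
After op 2 sync(0): ref=3.0000 raw=[3.0000 2.4000]
After op 3 tick(6): ref=9.0000 raw=[10.2000 7.2000]
After op 4 sync(1): ref=9.0000 raw=[10.2000 9.0000]
After op 5 tick(8): ref=17.0000 raw=[19.8000 15.4000]
After op 6 tick(6): ref=23.0000 raw=[27.0000 20.2000]
Drift of clock 0 after op 6: 27.0000 - 23.0000 = 4.0000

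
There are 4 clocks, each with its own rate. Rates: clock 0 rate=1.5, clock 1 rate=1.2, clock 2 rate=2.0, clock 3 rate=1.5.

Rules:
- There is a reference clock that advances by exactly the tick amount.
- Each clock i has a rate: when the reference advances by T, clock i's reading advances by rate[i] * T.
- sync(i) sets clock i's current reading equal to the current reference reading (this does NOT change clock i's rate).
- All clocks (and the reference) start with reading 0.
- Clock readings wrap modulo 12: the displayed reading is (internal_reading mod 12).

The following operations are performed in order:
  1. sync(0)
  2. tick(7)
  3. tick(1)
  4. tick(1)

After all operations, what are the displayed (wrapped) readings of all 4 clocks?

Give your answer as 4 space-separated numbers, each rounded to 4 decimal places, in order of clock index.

Answer: 1.5000 10.8000 6.0000 1.5000

Derivation:
After op 1 sync(0): ref=0.0000 raw=[0.0000 0.0000 0.0000 0.0000]
After op 2 tick(7): ref=7.0000 raw=[10.5000 8.4000 14.0000 10.5000]
After op 3 tick(1): ref=8.0000 raw=[12.0000 9.6000 16.0000 12.0000]
After op 4 tick(1): ref=9.0000 raw=[13.5000 10.8000 18.0000 13.5000]
Wrap final raw readings (mod 12): 13.5000 mod 12 = 1.5000; 10.8000 mod 12 = 10.8000; 18.0000 mod 12 = 6.0000; 13.5000 mod 12 = 1.5000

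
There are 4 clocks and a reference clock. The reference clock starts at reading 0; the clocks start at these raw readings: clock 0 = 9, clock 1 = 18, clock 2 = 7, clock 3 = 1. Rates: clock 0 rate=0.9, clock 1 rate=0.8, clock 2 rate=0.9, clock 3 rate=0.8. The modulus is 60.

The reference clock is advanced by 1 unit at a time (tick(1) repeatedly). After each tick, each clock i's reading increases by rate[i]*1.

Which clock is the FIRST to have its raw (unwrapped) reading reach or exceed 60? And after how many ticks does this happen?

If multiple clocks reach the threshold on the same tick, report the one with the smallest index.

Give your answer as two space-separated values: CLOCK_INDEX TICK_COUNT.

clock 0: start=9, rate=0.9, needs 60-9 = 51; ticks = ceil(51/0.9) = ceil(56.6667) = 57; reading at tick 57 = 9 + 0.9*57 = 60.3000
clock 1: start=18, rate=0.8, needs 60-18 = 42; ticks = ceil(42/0.8) = ceil(52.5000) = 53; reading at tick 53 = 18 + 0.8*53 = 60.4000
clock 2: start=7, rate=0.9, needs 60-7 = 53; ticks = ceil(53/0.9) = ceil(58.8889) = 59; reading at tick 59 = 7 + 0.9*59 = 60.1000
clock 3: start=1, rate=0.8, needs 60-1 = 59; ticks = ceil(59/0.8) = ceil(73.7500) = 74; reading at tick 74 = 1 + 0.8*74 = 60.2000
Minimum tick count = 53; winners = [1]; smallest index = 1

Answer: 1 53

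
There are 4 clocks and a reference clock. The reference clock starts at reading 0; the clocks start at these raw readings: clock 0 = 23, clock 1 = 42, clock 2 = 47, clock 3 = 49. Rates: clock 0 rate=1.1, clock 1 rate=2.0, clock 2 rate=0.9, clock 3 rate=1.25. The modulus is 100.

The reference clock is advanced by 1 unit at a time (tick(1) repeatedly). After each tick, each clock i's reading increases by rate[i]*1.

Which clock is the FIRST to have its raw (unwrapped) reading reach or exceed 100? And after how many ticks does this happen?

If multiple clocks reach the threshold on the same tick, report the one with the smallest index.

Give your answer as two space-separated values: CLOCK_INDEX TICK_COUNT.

clock 0: start=23, rate=1.1, needs 100-23 = 77; ticks = ceil(77/1.1) = ceil(70.0000) = 70; reading at tick 70 = 23 + 1.1*70 = 100.0000
clock 1: start=42, rate=2.0, needs 100-42 = 58; ticks = ceil(58/2.0) = ceil(29.0000) = 29; reading at tick 29 = 42 + 2.0*29 = 100.0000
clock 2: start=47, rate=0.9, needs 100-47 = 53; ticks = ceil(53/0.9) = ceil(58.8889) = 59; reading at tick 59 = 47 + 0.9*59 = 100.1000
clock 3: start=49, rate=1.25, needs 100-49 = 51; ticks = ceil(51/1.25) = ceil(40.8000) = 41; reading at tick 41 = 49 + 1.25*41 = 100.2500
Minimum tick count = 29; winners = [1]; smallest index = 1

Answer: 1 29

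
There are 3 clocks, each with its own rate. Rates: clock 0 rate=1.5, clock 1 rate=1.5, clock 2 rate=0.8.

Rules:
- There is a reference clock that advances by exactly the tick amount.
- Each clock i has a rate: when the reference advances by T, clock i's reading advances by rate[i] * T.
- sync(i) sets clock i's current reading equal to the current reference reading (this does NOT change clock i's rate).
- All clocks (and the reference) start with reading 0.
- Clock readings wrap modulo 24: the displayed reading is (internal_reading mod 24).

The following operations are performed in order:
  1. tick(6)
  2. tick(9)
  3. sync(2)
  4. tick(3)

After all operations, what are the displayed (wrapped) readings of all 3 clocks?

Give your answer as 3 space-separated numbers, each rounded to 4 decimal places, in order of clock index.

After op 1 tick(6): ref=6.0000 raw=[9.0000 9.0000 4.8000]
After op 2 tick(9): ref=15.0000 raw=[22.5000 22.5000 12.0000]
After op 3 sync(2): ref=15.0000 raw=[22.5000 22.5000 15.0000]
After op 4 tick(3): ref=18.0000 raw=[27.0000 27.0000 17.4000]
Wrap final raw readings (mod 24): 27.0000 mod 24 = 3.0000; 27.0000 mod 24 = 3.0000; 17.4000 mod 24 = 17.4000

Answer: 3.0000 3.0000 17.4000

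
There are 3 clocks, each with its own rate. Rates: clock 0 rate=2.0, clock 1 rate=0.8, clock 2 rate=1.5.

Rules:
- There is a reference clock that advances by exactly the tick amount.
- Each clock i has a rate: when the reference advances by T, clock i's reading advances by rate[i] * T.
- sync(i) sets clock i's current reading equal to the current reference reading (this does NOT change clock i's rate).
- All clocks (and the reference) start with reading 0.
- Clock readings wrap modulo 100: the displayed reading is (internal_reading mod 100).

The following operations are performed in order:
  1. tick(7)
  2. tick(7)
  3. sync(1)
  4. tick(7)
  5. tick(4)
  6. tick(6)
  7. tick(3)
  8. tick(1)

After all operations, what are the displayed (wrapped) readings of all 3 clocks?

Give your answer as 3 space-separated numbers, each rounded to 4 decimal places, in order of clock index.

After op 1 tick(7): ref=7.0000 raw=[14.0000 5.6000 10.5000]
After op 2 tick(7): ref=14.0000 raw=[28.0000 11.2000 21.0000]
After op 3 sync(1): ref=14.0000 raw=[28.0000 14.0000 21.0000]
After op 4 tick(7): ref=21.0000 raw=[42.0000 19.6000 31.5000]
After op 5 tick(4): ref=25.0000 raw=[50.0000 22.8000 37.5000]
After op 6 tick(6): ref=31.0000 raw=[62.0000 27.6000 46.5000]
After op 7 tick(3): ref=34.0000 raw=[68.0000 30.0000 51.0000]
After op 8 tick(1): ref=35.0000 raw=[70.0000 30.8000 52.5000]
Wrap final raw readings (mod 100): 70.0000 mod 100 = 70.0000; 30.8000 mod 100 = 30.8000; 52.5000 mod 100 = 52.5000

Answer: 70.0000 30.8000 52.5000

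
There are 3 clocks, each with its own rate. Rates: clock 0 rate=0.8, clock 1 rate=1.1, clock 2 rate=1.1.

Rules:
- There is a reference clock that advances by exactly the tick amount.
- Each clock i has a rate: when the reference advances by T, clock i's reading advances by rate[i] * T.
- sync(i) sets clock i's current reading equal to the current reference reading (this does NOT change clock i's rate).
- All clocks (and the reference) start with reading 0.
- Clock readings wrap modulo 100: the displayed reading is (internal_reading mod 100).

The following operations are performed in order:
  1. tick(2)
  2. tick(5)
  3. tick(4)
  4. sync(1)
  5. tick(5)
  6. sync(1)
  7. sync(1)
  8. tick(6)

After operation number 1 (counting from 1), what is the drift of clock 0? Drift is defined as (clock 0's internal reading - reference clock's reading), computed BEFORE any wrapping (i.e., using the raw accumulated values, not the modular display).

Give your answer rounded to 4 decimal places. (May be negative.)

Answer: -0.4000

Derivation:
After op 1 tick(2): ref=2.0000 raw=[1.6000 2.2000 2.2000]
Drift of clock 0 after op 1: 1.6000 - 2.0000 = -0.4000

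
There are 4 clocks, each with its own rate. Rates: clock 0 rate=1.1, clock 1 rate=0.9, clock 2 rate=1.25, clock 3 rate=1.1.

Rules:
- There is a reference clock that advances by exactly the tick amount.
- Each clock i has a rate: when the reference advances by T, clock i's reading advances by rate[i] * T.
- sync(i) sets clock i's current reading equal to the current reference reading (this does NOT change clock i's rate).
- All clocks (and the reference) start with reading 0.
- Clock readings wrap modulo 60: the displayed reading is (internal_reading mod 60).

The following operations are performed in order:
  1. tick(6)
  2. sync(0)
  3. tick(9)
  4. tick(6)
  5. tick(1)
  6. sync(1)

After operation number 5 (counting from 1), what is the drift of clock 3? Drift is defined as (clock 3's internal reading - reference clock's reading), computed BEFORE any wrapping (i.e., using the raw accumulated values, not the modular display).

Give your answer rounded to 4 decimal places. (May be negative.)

Answer: 2.2000

Derivation:
After op 1 tick(6): ref=6.0000 raw=[6.6000 5.4000 7.5000 6.6000]
After op 2 sync(0): ref=6.0000 raw=[6.0000 5.4000 7.5000 6.6000]
After op 3 tick(9): ref=15.0000 raw=[15.9000 13.5000 18.7500 16.5000]
After op 4 tick(6): ref=21.0000 raw=[22.5000 18.9000 26.2500 23.1000]
After op 5 tick(1): ref=22.0000 raw=[23.6000 19.8000 27.5000 24.2000]
Drift of clock 3 after op 5: 24.2000 - 22.0000 = 2.2000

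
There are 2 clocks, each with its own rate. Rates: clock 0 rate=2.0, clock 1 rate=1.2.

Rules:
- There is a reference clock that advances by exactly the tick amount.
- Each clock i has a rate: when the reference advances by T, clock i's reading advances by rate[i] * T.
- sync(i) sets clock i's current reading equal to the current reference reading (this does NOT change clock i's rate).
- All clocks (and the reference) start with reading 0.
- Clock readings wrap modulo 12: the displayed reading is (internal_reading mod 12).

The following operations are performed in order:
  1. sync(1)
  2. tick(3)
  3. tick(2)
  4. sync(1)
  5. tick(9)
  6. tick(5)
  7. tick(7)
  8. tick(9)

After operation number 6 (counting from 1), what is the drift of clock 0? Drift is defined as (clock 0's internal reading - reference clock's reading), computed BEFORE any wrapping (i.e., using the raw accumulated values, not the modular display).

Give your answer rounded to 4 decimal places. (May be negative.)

Answer: 19.0000

Derivation:
After op 1 sync(1): ref=0.0000 raw=[0.0000 0.0000]
After op 2 tick(3): ref=3.0000 raw=[6.0000 3.6000]
After op 3 tick(2): ref=5.0000 raw=[10.0000 6.0000]
After op 4 sync(1): ref=5.0000 raw=[10.0000 5.0000]
After op 5 tick(9): ref=14.0000 raw=[28.0000 15.8000]
After op 6 tick(5): ref=19.0000 raw=[38.0000 21.8000]
Drift of clock 0 after op 6: 38.0000 - 19.0000 = 19.0000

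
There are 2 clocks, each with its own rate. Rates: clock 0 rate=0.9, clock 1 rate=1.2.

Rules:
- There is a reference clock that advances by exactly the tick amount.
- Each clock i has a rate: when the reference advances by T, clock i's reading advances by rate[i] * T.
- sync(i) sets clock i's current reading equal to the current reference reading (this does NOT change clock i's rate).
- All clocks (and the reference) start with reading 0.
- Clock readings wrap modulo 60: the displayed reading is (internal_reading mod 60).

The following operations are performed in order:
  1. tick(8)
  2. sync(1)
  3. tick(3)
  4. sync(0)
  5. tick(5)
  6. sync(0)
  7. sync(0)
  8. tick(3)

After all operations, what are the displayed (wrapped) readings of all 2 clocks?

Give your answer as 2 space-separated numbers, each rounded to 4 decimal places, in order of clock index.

After op 1 tick(8): ref=8.0000 raw=[7.2000 9.6000]
After op 2 sync(1): ref=8.0000 raw=[7.2000 8.0000]
After op 3 tick(3): ref=11.0000 raw=[9.9000 11.6000]
After op 4 sync(0): ref=11.0000 raw=[11.0000 11.6000]
After op 5 tick(5): ref=16.0000 raw=[15.5000 17.6000]
After op 6 sync(0): ref=16.0000 raw=[16.0000 17.6000]
After op 7 sync(0): ref=16.0000 raw=[16.0000 17.6000]
After op 8 tick(3): ref=19.0000 raw=[18.7000 21.2000]
Wrap final raw readings (mod 60): 18.7000 mod 60 = 18.7000; 21.2000 mod 60 = 21.2000

Answer: 18.7000 21.2000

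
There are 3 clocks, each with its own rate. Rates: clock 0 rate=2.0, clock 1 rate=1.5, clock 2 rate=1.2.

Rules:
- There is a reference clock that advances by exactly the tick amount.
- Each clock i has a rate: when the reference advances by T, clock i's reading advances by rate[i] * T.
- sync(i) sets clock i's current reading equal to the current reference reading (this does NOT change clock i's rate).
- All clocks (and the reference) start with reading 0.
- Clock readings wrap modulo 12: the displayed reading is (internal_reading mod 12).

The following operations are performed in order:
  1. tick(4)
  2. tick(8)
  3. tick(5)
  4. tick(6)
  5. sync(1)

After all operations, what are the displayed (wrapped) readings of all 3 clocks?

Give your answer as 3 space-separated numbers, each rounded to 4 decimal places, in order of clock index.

Answer: 10.0000 11.0000 3.6000

Derivation:
After op 1 tick(4): ref=4.0000 raw=[8.0000 6.0000 4.8000]
After op 2 tick(8): ref=12.0000 raw=[24.0000 18.0000 14.4000]
After op 3 tick(5): ref=17.0000 raw=[34.0000 25.5000 20.4000]
After op 4 tick(6): ref=23.0000 raw=[46.0000 34.5000 27.6000]
After op 5 sync(1): ref=23.0000 raw=[46.0000 23.0000 27.6000]
Wrap final raw readings (mod 12): 46.0000 mod 12 = 10.0000; 23.0000 mod 12 = 11.0000; 27.6000 mod 12 = 3.6000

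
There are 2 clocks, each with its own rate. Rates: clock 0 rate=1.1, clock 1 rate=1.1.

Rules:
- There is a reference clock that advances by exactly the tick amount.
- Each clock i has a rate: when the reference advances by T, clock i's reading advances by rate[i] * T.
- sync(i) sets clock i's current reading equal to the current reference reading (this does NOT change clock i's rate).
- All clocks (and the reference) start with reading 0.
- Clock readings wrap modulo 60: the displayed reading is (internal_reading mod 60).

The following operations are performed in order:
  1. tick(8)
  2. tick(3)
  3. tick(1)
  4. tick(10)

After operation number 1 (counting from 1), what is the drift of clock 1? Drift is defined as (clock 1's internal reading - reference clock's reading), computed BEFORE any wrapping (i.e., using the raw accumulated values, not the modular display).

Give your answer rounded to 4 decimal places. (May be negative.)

Answer: 0.8000

Derivation:
After op 1 tick(8): ref=8.0000 raw=[8.8000 8.8000]
Drift of clock 1 after op 1: 8.8000 - 8.0000 = 0.8000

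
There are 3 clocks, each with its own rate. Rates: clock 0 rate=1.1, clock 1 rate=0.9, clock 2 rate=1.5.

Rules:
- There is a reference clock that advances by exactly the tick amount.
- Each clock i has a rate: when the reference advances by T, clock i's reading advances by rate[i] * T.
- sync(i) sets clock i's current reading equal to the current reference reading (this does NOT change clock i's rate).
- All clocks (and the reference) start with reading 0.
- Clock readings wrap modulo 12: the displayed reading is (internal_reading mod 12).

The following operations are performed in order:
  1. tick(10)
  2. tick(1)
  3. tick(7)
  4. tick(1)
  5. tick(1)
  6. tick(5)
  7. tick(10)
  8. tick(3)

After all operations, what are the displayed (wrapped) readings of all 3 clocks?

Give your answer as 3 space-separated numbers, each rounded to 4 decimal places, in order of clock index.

After op 1 tick(10): ref=10.0000 raw=[11.0000 9.0000 15.0000]
After op 2 tick(1): ref=11.0000 raw=[12.1000 9.9000 16.5000]
After op 3 tick(7): ref=18.0000 raw=[19.8000 16.2000 27.0000]
After op 4 tick(1): ref=19.0000 raw=[20.9000 17.1000 28.5000]
After op 5 tick(1): ref=20.0000 raw=[22.0000 18.0000 30.0000]
After op 6 tick(5): ref=25.0000 raw=[27.5000 22.5000 37.5000]
After op 7 tick(10): ref=35.0000 raw=[38.5000 31.5000 52.5000]
After op 8 tick(3): ref=38.0000 raw=[41.8000 34.2000 57.0000]
Wrap final raw readings (mod 12): 41.8000 mod 12 = 5.8000; 34.2000 mod 12 = 10.2000; 57.0000 mod 12 = 9.0000

Answer: 5.8000 10.2000 9.0000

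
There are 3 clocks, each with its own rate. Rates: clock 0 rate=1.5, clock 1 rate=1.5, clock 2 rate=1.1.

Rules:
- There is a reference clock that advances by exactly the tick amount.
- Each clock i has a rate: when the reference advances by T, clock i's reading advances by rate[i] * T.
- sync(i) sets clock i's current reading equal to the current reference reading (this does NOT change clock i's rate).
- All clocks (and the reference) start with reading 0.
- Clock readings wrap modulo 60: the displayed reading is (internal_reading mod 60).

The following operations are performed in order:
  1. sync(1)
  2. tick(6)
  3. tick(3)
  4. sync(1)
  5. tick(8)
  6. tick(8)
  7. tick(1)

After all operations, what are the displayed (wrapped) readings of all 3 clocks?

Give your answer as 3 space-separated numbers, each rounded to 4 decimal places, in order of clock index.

Answer: 39.0000 34.5000 28.6000

Derivation:
After op 1 sync(1): ref=0.0000 raw=[0.0000 0.0000 0.0000]
After op 2 tick(6): ref=6.0000 raw=[9.0000 9.0000 6.6000]
After op 3 tick(3): ref=9.0000 raw=[13.5000 13.5000 9.9000]
After op 4 sync(1): ref=9.0000 raw=[13.5000 9.0000 9.9000]
After op 5 tick(8): ref=17.0000 raw=[25.5000 21.0000 18.7000]
After op 6 tick(8): ref=25.0000 raw=[37.5000 33.0000 27.5000]
After op 7 tick(1): ref=26.0000 raw=[39.0000 34.5000 28.6000]
Wrap final raw readings (mod 60): 39.0000 mod 60 = 39.0000; 34.5000 mod 60 = 34.5000; 28.6000 mod 60 = 28.6000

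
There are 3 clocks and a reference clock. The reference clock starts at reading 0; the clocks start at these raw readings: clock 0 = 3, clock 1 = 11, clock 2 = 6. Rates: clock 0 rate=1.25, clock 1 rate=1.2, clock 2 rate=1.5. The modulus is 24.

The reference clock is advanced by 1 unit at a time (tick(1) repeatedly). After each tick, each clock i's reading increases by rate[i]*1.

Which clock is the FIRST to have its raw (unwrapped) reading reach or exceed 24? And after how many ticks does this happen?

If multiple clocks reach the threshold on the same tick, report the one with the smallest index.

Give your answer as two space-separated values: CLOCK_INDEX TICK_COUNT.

clock 0: start=3, rate=1.25, needs 24-3 = 21; ticks = ceil(21/1.25) = ceil(16.8000) = 17; reading at tick 17 = 3 + 1.25*17 = 24.2500
clock 1: start=11, rate=1.2, needs 24-11 = 13; ticks = ceil(13/1.2) = ceil(10.8333) = 11; reading at tick 11 = 11 + 1.2*11 = 24.2000
clock 2: start=6, rate=1.5, needs 24-6 = 18; ticks = ceil(18/1.5) = ceil(12.0000) = 12; reading at tick 12 = 6 + 1.5*12 = 24.0000
Minimum tick count = 11; winners = [1]; smallest index = 1

Answer: 1 11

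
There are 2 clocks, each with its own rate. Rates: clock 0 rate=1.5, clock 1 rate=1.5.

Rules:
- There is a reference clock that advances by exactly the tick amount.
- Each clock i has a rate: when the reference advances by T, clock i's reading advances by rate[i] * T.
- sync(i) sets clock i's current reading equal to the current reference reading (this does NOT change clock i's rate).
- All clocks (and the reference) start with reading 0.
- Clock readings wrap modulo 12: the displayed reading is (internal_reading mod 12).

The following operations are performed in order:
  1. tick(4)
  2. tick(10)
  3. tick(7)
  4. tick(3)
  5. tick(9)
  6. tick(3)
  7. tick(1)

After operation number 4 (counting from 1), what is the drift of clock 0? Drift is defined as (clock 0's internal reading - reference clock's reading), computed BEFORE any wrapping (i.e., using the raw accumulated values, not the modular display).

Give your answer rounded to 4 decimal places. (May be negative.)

Answer: 12.0000

Derivation:
After op 1 tick(4): ref=4.0000 raw=[6.0000 6.0000]
After op 2 tick(10): ref=14.0000 raw=[21.0000 21.0000]
After op 3 tick(7): ref=21.0000 raw=[31.5000 31.5000]
After op 4 tick(3): ref=24.0000 raw=[36.0000 36.0000]
Drift of clock 0 after op 4: 36.0000 - 24.0000 = 12.0000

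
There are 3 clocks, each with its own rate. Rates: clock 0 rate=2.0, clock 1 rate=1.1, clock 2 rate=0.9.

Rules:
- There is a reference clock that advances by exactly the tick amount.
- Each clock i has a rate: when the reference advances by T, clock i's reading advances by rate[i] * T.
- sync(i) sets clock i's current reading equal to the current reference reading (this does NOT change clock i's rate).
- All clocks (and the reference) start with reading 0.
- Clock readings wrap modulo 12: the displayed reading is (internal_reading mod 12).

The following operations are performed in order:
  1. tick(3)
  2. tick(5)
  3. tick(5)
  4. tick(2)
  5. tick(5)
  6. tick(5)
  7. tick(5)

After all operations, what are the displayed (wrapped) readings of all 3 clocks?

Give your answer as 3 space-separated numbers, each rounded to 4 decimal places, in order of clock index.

After op 1 tick(3): ref=3.0000 raw=[6.0000 3.3000 2.7000]
After op 2 tick(5): ref=8.0000 raw=[16.0000 8.8000 7.2000]
After op 3 tick(5): ref=13.0000 raw=[26.0000 14.3000 11.7000]
After op 4 tick(2): ref=15.0000 raw=[30.0000 16.5000 13.5000]
After op 5 tick(5): ref=20.0000 raw=[40.0000 22.0000 18.0000]
After op 6 tick(5): ref=25.0000 raw=[50.0000 27.5000 22.5000]
After op 7 tick(5): ref=30.0000 raw=[60.0000 33.0000 27.0000]
Wrap final raw readings (mod 12): 60.0000 mod 12 = 0.0000; 33.0000 mod 12 = 9.0000; 27.0000 mod 12 = 3.0000

Answer: 0.0000 9.0000 3.0000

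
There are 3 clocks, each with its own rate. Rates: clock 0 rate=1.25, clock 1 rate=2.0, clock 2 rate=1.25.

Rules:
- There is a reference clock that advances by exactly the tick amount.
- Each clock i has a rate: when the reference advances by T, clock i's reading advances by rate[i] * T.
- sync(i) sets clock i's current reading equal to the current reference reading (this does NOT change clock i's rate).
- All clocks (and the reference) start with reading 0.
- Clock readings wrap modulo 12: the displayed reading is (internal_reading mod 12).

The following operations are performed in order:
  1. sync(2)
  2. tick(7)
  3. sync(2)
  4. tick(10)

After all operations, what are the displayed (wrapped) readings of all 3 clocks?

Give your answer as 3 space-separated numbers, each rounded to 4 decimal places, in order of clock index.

Answer: 9.2500 10.0000 7.5000

Derivation:
After op 1 sync(2): ref=0.0000 raw=[0.0000 0.0000 0.0000]
After op 2 tick(7): ref=7.0000 raw=[8.7500 14.0000 8.7500]
After op 3 sync(2): ref=7.0000 raw=[8.7500 14.0000 7.0000]
After op 4 tick(10): ref=17.0000 raw=[21.2500 34.0000 19.5000]
Wrap final raw readings (mod 12): 21.2500 mod 12 = 9.2500; 34.0000 mod 12 = 10.0000; 19.5000 mod 12 = 7.5000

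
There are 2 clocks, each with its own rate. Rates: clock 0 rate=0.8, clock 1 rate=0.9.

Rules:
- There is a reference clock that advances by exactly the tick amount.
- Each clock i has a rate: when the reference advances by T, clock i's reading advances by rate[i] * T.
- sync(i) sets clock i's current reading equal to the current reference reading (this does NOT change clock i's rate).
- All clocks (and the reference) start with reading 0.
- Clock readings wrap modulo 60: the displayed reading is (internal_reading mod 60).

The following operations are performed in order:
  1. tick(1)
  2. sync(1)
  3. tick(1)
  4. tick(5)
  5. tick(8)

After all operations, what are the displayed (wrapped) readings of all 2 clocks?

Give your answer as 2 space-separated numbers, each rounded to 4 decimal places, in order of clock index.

Answer: 12.0000 13.6000

Derivation:
After op 1 tick(1): ref=1.0000 raw=[0.8000 0.9000]
After op 2 sync(1): ref=1.0000 raw=[0.8000 1.0000]
After op 3 tick(1): ref=2.0000 raw=[1.6000 1.9000]
After op 4 tick(5): ref=7.0000 raw=[5.6000 6.4000]
After op 5 tick(8): ref=15.0000 raw=[12.0000 13.6000]
Wrap final raw readings (mod 60): 12.0000 mod 60 = 12.0000; 13.6000 mod 60 = 13.6000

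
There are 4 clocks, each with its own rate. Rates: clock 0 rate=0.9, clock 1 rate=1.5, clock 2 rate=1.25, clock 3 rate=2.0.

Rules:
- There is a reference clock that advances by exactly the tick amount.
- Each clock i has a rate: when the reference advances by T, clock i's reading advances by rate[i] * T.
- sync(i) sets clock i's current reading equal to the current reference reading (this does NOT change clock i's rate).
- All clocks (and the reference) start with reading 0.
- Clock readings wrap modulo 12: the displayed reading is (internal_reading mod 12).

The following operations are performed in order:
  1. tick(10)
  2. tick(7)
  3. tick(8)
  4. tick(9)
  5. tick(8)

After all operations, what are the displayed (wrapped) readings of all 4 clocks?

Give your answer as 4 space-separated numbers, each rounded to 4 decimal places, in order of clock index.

After op 1 tick(10): ref=10.0000 raw=[9.0000 15.0000 12.5000 20.0000]
After op 2 tick(7): ref=17.0000 raw=[15.3000 25.5000 21.2500 34.0000]
After op 3 tick(8): ref=25.0000 raw=[22.5000 37.5000 31.2500 50.0000]
After op 4 tick(9): ref=34.0000 raw=[30.6000 51.0000 42.5000 68.0000]
After op 5 tick(8): ref=42.0000 raw=[37.8000 63.0000 52.5000 84.0000]
Wrap final raw readings (mod 12): 37.8000 mod 12 = 1.8000; 63.0000 mod 12 = 3.0000; 52.5000 mod 12 = 4.5000; 84.0000 mod 12 = 0.0000

Answer: 1.8000 3.0000 4.5000 0.0000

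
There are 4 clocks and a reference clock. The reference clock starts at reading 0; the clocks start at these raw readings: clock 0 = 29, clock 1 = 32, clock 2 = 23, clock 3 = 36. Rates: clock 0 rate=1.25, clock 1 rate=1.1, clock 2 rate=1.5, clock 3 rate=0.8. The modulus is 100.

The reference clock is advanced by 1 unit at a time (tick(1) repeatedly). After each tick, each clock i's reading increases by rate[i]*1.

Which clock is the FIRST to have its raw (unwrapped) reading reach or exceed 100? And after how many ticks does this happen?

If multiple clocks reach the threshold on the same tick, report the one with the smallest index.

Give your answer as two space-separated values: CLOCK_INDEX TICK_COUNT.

Answer: 2 52

Derivation:
clock 0: start=29, rate=1.25, needs 100-29 = 71; ticks = ceil(71/1.25) = ceil(56.8000) = 57; reading at tick 57 = 29 + 1.25*57 = 100.2500
clock 1: start=32, rate=1.1, needs 100-32 = 68; ticks = ceil(68/1.1) = ceil(61.8182) = 62; reading at tick 62 = 32 + 1.1*62 = 100.2000
clock 2: start=23, rate=1.5, needs 100-23 = 77; ticks = ceil(77/1.5) = ceil(51.3333) = 52; reading at tick 52 = 23 + 1.5*52 = 101.0000
clock 3: start=36, rate=0.8, needs 100-36 = 64; ticks = ceil(64/0.8) = ceil(80.0000) = 80; reading at tick 80 = 36 + 0.8*80 = 100.0000
Minimum tick count = 52; winners = [2]; smallest index = 2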